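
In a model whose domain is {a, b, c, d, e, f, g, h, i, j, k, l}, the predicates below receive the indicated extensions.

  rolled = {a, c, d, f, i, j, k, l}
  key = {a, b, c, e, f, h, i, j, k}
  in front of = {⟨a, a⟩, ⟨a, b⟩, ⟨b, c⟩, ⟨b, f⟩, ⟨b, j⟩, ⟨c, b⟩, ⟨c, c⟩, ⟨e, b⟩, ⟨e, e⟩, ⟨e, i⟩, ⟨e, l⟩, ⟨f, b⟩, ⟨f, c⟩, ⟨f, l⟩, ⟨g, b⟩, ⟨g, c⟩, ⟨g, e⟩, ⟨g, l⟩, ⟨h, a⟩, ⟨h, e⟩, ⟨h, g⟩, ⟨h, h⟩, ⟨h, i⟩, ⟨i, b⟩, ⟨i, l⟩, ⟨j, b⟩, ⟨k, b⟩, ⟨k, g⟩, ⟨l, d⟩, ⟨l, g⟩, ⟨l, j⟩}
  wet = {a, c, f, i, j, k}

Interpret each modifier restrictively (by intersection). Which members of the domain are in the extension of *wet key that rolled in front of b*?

⟦that rolled⟧ = ⟦rolled⟧ = {a, c, d, f, i, j, k, l}
⟦in front of b⟧ = {x : ⟨x, b⟩ ∈ ⟦in front of⟧} = {a, c, e, f, g, i, j, k}
⟦key⟧ = {a, b, c, e, f, h, i, j, k}
… ∩ ⟦that rolled⟧ = {a, b, c, e, f, h, i, j, k} ∩ {a, c, d, f, i, j, k, l} = {a, c, f, i, j, k}
… ∩ ⟦in front of b⟧ = {a, c, f, i, j, k} ∩ {a, c, e, f, g, i, j, k} = {a, c, f, i, j, k}
… ∩ ⟦wet⟧ = {a, c, f, i, j, k} ∩ {a, c, f, i, j, k} = {a, c, f, i, j, k}
So ⟦wet key that rolled in front of b⟧ = {a, c, f, i, j, k}.

{a, c, f, i, j, k}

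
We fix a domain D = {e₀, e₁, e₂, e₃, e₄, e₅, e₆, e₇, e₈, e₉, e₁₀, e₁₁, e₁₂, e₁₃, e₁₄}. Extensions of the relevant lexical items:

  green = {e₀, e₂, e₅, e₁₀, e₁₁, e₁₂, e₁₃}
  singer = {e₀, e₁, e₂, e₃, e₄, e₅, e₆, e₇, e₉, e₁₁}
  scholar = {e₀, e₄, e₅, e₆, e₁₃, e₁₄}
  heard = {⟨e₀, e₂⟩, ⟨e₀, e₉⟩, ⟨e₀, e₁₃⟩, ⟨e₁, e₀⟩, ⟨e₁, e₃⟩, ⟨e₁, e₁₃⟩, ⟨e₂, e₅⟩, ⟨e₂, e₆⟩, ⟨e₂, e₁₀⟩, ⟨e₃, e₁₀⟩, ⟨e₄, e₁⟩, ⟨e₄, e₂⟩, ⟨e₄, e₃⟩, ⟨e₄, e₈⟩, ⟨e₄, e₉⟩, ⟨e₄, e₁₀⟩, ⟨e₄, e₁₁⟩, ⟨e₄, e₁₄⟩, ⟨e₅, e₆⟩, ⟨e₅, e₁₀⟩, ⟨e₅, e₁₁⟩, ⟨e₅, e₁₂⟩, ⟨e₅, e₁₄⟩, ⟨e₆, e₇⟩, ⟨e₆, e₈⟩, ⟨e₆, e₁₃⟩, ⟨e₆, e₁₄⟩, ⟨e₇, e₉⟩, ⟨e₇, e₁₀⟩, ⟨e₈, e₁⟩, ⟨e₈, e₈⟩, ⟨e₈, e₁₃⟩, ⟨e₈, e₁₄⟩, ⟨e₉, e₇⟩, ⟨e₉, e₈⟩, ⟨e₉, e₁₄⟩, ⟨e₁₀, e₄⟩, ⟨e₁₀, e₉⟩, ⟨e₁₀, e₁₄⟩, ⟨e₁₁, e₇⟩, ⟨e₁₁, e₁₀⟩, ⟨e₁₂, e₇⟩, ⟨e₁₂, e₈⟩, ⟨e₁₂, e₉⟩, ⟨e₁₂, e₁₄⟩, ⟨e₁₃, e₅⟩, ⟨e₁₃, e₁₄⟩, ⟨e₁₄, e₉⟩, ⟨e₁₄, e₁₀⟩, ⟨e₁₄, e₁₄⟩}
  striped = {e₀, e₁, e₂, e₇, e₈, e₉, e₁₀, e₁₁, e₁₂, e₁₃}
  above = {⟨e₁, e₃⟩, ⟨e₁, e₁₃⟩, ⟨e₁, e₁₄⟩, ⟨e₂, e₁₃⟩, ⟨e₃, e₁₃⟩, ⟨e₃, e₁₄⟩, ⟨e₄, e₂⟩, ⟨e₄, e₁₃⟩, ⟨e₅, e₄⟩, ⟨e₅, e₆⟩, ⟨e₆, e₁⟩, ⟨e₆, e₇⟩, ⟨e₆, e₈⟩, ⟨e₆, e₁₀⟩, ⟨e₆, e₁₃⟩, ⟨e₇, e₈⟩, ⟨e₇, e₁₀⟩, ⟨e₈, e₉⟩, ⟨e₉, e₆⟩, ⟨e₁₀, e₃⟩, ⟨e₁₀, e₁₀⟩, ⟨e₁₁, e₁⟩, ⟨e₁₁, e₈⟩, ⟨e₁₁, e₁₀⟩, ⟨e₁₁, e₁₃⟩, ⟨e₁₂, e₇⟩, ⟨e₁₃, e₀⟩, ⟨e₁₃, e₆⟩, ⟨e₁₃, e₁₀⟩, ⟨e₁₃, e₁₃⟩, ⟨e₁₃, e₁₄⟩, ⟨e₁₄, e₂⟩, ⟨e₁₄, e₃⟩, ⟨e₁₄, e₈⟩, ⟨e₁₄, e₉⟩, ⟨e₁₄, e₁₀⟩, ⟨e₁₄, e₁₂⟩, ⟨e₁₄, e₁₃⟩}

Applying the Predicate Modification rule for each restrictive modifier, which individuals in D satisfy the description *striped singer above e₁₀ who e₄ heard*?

⟦above e₁₀⟧ = {x : ⟨x, e₁₀⟩ ∈ ⟦above⟧} = {e₆, e₇, e₁₀, e₁₁, e₁₃, e₁₄}
⟦who e₄ heard⟧ = {x : ⟨e₄, x⟩ ∈ ⟦heard⟧} = {e₁, e₂, e₃, e₈, e₉, e₁₀, e₁₁, e₁₄}
⟦singer⟧ = {e₀, e₁, e₂, e₃, e₄, e₅, e₆, e₇, e₉, e₁₁}
… ∩ ⟦above e₁₀⟧ = {e₀, e₁, e₂, e₃, e₄, e₅, e₆, e₇, e₉, e₁₁} ∩ {e₆, e₇, e₁₀, e₁₁, e₁₃, e₁₄} = {e₆, e₇, e₁₁}
… ∩ ⟦who e₄ heard⟧ = {e₆, e₇, e₁₁} ∩ {e₁, e₂, e₃, e₈, e₉, e₁₀, e₁₁, e₁₄} = {e₁₁}
… ∩ ⟦striped⟧ = {e₁₁} ∩ {e₀, e₁, e₂, e₇, e₈, e₉, e₁₀, e₁₁, e₁₂, e₁₃} = {e₁₁}
So ⟦striped singer above e₁₀ who e₄ heard⟧ = {e₁₁}.

{e₁₁}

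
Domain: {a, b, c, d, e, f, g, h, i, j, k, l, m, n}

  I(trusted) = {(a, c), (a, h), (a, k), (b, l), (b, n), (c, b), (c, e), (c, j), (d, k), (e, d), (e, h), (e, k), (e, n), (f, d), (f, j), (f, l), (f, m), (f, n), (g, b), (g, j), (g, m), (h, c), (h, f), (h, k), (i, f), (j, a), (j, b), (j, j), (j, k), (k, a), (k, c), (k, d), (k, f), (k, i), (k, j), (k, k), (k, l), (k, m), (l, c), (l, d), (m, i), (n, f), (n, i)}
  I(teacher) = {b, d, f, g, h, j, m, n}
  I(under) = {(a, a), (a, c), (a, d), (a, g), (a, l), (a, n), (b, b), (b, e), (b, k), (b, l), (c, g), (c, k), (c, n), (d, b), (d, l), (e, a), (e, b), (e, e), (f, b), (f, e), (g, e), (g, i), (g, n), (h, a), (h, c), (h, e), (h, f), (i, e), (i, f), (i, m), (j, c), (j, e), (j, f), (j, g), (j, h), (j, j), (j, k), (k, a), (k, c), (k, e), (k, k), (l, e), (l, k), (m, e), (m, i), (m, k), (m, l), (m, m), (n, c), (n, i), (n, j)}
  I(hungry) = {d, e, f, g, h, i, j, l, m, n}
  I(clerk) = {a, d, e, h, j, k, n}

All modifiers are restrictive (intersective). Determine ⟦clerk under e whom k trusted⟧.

{j, k}

⟦under e⟧ = {x : ⟨x, e⟩ ∈ ⟦under⟧} = {b, e, f, g, h, i, j, k, l, m}
⟦whom k trusted⟧ = {x : ⟨k, x⟩ ∈ ⟦trusted⟧} = {a, c, d, f, i, j, k, l, m}
⟦clerk⟧ = {a, d, e, h, j, k, n}
… ∩ ⟦under e⟧ = {a, d, e, h, j, k, n} ∩ {b, e, f, g, h, i, j, k, l, m} = {e, h, j, k}
… ∩ ⟦whom k trusted⟧ = {e, h, j, k} ∩ {a, c, d, f, i, j, k, l, m} = {j, k}
So ⟦clerk under e whom k trusted⟧ = {j, k}.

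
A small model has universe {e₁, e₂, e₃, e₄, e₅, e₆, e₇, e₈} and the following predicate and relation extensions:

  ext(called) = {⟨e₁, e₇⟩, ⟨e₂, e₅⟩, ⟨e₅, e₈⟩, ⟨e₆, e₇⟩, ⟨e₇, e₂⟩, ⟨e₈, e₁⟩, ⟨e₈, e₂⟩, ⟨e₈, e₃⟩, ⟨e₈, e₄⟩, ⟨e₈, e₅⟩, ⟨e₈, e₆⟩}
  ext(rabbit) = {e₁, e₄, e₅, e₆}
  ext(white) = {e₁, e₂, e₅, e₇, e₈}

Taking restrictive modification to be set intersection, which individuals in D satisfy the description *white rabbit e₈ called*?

{e₁, e₅}

⟦e₈ called⟧ = {x : ⟨e₈, x⟩ ∈ ⟦called⟧} = {e₁, e₂, e₃, e₄, e₅, e₆}
⟦rabbit⟧ = {e₁, e₄, e₅, e₆}
… ∩ ⟦e₈ called⟧ = {e₁, e₄, e₅, e₆} ∩ {e₁, e₂, e₃, e₄, e₅, e₆} = {e₁, e₄, e₅, e₆}
… ∩ ⟦white⟧ = {e₁, e₄, e₅, e₆} ∩ {e₁, e₂, e₅, e₇, e₈} = {e₁, e₅}
So ⟦white rabbit e₈ called⟧ = {e₁, e₅}.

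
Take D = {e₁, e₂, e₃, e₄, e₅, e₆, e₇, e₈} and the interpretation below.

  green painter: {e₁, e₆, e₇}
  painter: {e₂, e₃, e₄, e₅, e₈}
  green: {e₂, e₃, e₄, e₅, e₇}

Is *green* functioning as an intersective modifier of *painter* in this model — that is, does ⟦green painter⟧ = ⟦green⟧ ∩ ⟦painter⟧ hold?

no

⟦green⟧ ∩ ⟦painter⟧ = {e₂, e₃, e₄, e₅, e₇} ∩ {e₂, e₃, e₄, e₅, e₈} = {e₂, e₃, e₄, e₅}
Observed ⟦green painter⟧ = {e₁, e₆, e₇}.
These differ, so the modifier is not intersective in this model.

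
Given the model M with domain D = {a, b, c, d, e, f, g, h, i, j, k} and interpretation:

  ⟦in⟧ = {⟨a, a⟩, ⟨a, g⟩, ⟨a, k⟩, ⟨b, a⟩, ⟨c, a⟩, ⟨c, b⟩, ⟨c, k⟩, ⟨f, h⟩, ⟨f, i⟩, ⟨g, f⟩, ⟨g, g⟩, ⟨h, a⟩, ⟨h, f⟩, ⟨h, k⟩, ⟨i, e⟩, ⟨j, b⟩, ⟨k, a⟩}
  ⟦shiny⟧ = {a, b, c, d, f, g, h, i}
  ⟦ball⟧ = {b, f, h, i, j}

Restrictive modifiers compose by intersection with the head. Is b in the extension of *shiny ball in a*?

yes

⟦in a⟧ = {x : ⟨x, a⟩ ∈ ⟦in⟧} = {a, b, c, h, k}
⟦ball⟧ = {b, f, h, i, j}
… ∩ ⟦in a⟧ = {b, f, h, i, j} ∩ {a, b, c, h, k} = {b, h}
… ∩ ⟦shiny⟧ = {b, h} ∩ {a, b, c, d, f, g, h, i} = {b, h}
⟦shiny ball in a⟧ = {b, h}; b ∈ this set.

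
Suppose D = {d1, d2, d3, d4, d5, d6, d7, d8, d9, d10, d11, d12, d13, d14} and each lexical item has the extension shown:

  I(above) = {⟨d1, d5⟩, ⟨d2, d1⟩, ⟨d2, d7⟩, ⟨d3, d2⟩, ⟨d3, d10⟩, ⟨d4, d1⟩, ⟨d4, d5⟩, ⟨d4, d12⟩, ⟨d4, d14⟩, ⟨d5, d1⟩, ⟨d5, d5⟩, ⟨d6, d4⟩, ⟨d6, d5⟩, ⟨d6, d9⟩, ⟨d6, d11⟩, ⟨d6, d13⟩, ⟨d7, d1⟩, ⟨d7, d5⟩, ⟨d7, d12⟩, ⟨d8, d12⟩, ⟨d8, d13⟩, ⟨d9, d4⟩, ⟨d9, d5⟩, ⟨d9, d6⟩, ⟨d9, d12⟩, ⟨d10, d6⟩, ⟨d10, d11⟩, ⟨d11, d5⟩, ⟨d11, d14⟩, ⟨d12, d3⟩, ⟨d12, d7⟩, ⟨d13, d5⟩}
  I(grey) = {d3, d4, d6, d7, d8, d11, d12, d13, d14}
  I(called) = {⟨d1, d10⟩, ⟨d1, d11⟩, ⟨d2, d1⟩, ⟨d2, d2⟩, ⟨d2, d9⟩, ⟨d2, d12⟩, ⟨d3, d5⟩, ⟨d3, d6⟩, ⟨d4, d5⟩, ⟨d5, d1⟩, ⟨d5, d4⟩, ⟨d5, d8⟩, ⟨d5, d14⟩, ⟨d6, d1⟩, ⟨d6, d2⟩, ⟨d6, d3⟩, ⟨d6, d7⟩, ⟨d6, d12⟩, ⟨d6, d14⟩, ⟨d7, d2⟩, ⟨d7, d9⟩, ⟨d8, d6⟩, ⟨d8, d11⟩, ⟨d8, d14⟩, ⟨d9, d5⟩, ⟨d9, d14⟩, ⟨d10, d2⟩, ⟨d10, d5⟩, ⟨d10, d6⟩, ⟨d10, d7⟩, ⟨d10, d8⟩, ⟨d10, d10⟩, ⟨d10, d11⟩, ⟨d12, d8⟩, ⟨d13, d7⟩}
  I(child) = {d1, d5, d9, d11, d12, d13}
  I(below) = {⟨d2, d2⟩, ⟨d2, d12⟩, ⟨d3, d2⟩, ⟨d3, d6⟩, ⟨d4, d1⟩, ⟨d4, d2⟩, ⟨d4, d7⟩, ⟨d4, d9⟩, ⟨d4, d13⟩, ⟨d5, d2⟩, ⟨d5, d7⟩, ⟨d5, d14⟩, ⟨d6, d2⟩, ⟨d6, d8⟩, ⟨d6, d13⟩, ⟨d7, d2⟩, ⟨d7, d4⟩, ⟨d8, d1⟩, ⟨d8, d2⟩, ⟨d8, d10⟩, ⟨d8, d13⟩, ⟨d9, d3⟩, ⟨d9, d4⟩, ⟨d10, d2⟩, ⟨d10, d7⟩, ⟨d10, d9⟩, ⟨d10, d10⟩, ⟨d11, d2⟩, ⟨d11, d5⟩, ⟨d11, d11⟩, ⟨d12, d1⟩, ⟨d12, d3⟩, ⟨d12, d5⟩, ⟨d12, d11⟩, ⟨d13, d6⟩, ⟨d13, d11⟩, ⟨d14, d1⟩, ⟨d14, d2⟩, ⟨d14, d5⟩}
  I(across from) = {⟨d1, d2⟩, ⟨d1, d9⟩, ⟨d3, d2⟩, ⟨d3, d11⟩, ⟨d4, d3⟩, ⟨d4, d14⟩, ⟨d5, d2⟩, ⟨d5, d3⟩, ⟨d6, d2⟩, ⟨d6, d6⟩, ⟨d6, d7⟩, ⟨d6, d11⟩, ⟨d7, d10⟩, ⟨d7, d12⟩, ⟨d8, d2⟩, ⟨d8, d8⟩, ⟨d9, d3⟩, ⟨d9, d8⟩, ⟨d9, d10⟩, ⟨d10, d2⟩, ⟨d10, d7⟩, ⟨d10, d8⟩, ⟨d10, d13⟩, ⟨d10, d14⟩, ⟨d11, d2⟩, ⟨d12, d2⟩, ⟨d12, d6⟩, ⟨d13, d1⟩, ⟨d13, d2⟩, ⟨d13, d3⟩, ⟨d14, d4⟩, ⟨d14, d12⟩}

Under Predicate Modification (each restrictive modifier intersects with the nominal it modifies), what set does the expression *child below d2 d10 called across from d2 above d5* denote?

{d5, d11}

⟦below d2⟧ = {x : ⟨x, d2⟩ ∈ ⟦below⟧} = {d2, d3, d4, d5, d6, d7, d8, d10, d11, d14}
⟦d10 called⟧ = {x : ⟨d10, x⟩ ∈ ⟦called⟧} = {d2, d5, d6, d7, d8, d10, d11}
⟦across from d2⟧ = {x : ⟨x, d2⟩ ∈ ⟦across from⟧} = {d1, d3, d5, d6, d8, d10, d11, d12, d13}
⟦above d5⟧ = {x : ⟨x, d5⟩ ∈ ⟦above⟧} = {d1, d4, d5, d6, d7, d9, d11, d13}
⟦child⟧ = {d1, d5, d9, d11, d12, d13}
… ∩ ⟦below d2⟧ = {d1, d5, d9, d11, d12, d13} ∩ {d2, d3, d4, d5, d6, d7, d8, d10, d11, d14} = {d5, d11}
… ∩ ⟦d10 called⟧ = {d5, d11} ∩ {d2, d5, d6, d7, d8, d10, d11} = {d5, d11}
… ∩ ⟦across from d2⟧ = {d5, d11} ∩ {d1, d3, d5, d6, d8, d10, d11, d12, d13} = {d5, d11}
… ∩ ⟦above d5⟧ = {d5, d11} ∩ {d1, d4, d5, d6, d7, d9, d11, d13} = {d5, d11}
So ⟦child below d2 d10 called across from d2 above d5⟧ = {d5, d11}.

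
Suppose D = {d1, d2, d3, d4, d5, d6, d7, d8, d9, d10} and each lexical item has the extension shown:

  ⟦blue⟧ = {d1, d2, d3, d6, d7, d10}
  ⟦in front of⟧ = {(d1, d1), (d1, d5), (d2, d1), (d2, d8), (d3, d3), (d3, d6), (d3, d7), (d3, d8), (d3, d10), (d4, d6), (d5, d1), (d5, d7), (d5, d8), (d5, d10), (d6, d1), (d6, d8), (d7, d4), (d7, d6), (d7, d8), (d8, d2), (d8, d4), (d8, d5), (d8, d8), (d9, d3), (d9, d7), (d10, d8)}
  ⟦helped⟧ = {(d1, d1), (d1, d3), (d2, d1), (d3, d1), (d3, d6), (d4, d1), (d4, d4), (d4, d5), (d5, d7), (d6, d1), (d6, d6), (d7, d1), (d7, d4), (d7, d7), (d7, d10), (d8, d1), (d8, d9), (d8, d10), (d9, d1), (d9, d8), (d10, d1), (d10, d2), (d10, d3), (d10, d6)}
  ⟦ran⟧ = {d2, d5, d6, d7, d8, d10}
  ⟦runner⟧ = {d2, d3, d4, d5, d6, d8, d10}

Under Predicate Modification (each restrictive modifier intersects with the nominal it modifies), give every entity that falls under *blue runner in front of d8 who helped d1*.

⟦in front of d8⟧ = {x : ⟨x, d8⟩ ∈ ⟦in front of⟧} = {d2, d3, d5, d6, d7, d8, d10}
⟦who helped d1⟧ = {x : ⟨x, d1⟩ ∈ ⟦helped⟧} = {d1, d2, d3, d4, d6, d7, d8, d9, d10}
⟦runner⟧ = {d2, d3, d4, d5, d6, d8, d10}
… ∩ ⟦in front of d8⟧ = {d2, d3, d4, d5, d6, d8, d10} ∩ {d2, d3, d5, d6, d7, d8, d10} = {d2, d3, d5, d6, d8, d10}
… ∩ ⟦who helped d1⟧ = {d2, d3, d5, d6, d8, d10} ∩ {d1, d2, d3, d4, d6, d7, d8, d9, d10} = {d2, d3, d6, d8, d10}
… ∩ ⟦blue⟧ = {d2, d3, d6, d8, d10} ∩ {d1, d2, d3, d6, d7, d10} = {d2, d3, d6, d10}
So ⟦blue runner in front of d8 who helped d1⟧ = {d2, d3, d6, d10}.

{d2, d3, d6, d10}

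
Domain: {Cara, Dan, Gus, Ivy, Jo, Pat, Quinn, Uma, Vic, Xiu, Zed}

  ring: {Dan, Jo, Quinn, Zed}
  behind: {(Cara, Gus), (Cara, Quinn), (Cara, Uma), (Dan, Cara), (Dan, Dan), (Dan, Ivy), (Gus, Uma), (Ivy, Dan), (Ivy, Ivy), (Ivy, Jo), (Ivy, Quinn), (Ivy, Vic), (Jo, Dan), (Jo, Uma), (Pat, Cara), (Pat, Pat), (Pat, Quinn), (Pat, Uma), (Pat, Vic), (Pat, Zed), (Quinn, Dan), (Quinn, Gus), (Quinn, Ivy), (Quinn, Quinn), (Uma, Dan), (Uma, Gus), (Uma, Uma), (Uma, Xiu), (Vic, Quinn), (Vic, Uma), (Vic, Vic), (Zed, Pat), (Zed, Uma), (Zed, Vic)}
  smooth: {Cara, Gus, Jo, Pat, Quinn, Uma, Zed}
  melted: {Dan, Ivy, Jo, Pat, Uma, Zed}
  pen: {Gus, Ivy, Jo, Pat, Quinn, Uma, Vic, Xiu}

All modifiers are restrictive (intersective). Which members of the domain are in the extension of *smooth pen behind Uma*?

⟦behind Uma⟧ = {x : ⟨x, Uma⟩ ∈ ⟦behind⟧} = {Cara, Gus, Jo, Pat, Uma, Vic, Zed}
⟦pen⟧ = {Gus, Ivy, Jo, Pat, Quinn, Uma, Vic, Xiu}
… ∩ ⟦behind Uma⟧ = {Gus, Ivy, Jo, Pat, Quinn, Uma, Vic, Xiu} ∩ {Cara, Gus, Jo, Pat, Uma, Vic, Zed} = {Gus, Jo, Pat, Uma, Vic}
… ∩ ⟦smooth⟧ = {Gus, Jo, Pat, Uma, Vic} ∩ {Cara, Gus, Jo, Pat, Quinn, Uma, Zed} = {Gus, Jo, Pat, Uma}
So ⟦smooth pen behind Uma⟧ = {Gus, Jo, Pat, Uma}.

{Gus, Jo, Pat, Uma}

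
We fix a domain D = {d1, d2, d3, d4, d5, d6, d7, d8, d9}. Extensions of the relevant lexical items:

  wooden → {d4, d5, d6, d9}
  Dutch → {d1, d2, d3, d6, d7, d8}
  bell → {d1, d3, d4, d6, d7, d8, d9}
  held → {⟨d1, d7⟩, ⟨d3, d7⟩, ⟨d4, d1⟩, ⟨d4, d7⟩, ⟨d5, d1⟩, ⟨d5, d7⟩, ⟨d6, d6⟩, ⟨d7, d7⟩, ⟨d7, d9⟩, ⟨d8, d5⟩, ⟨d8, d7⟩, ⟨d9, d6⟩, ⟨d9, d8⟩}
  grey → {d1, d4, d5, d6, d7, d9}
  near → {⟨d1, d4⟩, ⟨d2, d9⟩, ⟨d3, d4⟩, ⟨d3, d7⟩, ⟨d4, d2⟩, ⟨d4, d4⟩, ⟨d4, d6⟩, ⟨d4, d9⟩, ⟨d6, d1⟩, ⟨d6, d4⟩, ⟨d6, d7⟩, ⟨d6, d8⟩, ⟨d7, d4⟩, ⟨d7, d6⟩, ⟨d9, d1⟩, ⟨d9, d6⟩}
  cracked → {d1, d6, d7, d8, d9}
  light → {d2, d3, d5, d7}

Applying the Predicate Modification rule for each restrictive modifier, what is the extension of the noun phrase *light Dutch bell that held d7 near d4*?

{d3, d7}

⟦that held d7⟧ = {x : ⟨x, d7⟩ ∈ ⟦held⟧} = {d1, d3, d4, d5, d7, d8}
⟦near d4⟧ = {x : ⟨x, d4⟩ ∈ ⟦near⟧} = {d1, d3, d4, d6, d7}
⟦bell⟧ = {d1, d3, d4, d6, d7, d8, d9}
… ∩ ⟦that held d7⟧ = {d1, d3, d4, d6, d7, d8, d9} ∩ {d1, d3, d4, d5, d7, d8} = {d1, d3, d4, d7, d8}
… ∩ ⟦near d4⟧ = {d1, d3, d4, d7, d8} ∩ {d1, d3, d4, d6, d7} = {d1, d3, d4, d7}
… ∩ ⟦light⟧ = {d1, d3, d4, d7} ∩ {d2, d3, d5, d7} = {d3, d7}
… ∩ ⟦Dutch⟧ = {d3, d7} ∩ {d1, d2, d3, d6, d7, d8} = {d3, d7}
So ⟦light Dutch bell that held d7 near d4⟧ = {d3, d7}.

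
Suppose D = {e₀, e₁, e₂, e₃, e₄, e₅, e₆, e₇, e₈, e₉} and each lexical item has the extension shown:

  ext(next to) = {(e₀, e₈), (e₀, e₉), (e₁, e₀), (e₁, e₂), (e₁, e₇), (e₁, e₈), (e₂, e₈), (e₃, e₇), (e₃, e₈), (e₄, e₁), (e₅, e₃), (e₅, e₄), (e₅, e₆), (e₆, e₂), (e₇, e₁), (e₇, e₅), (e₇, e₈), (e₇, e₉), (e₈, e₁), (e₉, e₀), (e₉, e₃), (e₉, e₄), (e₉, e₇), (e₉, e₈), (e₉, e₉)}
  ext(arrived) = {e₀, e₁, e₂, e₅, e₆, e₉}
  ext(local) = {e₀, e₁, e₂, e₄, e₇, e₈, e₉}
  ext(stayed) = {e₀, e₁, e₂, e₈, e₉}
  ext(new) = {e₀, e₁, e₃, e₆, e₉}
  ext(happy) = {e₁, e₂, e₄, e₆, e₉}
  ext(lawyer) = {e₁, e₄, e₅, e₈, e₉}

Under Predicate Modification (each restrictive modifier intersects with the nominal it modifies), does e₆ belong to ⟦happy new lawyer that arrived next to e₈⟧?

no

⟦that arrived⟧ = ⟦arrived⟧ = {e₀, e₁, e₂, e₅, e₆, e₉}
⟦next to e₈⟧ = {x : ⟨x, e₈⟩ ∈ ⟦next to⟧} = {e₀, e₁, e₂, e₃, e₇, e₉}
⟦lawyer⟧ = {e₁, e₄, e₅, e₈, e₉}
… ∩ ⟦that arrived⟧ = {e₁, e₄, e₅, e₈, e₉} ∩ {e₀, e₁, e₂, e₅, e₆, e₉} = {e₁, e₅, e₉}
… ∩ ⟦next to e₈⟧ = {e₁, e₅, e₉} ∩ {e₀, e₁, e₂, e₃, e₇, e₉} = {e₁, e₉}
… ∩ ⟦happy⟧ = {e₁, e₉} ∩ {e₁, e₂, e₄, e₆, e₉} = {e₁, e₉}
… ∩ ⟦new⟧ = {e₁, e₉} ∩ {e₀, e₁, e₃, e₆, e₉} = {e₁, e₉}
⟦happy new lawyer that arrived next to e₈⟧ = {e₁, e₉}; e₆ ∉ this set.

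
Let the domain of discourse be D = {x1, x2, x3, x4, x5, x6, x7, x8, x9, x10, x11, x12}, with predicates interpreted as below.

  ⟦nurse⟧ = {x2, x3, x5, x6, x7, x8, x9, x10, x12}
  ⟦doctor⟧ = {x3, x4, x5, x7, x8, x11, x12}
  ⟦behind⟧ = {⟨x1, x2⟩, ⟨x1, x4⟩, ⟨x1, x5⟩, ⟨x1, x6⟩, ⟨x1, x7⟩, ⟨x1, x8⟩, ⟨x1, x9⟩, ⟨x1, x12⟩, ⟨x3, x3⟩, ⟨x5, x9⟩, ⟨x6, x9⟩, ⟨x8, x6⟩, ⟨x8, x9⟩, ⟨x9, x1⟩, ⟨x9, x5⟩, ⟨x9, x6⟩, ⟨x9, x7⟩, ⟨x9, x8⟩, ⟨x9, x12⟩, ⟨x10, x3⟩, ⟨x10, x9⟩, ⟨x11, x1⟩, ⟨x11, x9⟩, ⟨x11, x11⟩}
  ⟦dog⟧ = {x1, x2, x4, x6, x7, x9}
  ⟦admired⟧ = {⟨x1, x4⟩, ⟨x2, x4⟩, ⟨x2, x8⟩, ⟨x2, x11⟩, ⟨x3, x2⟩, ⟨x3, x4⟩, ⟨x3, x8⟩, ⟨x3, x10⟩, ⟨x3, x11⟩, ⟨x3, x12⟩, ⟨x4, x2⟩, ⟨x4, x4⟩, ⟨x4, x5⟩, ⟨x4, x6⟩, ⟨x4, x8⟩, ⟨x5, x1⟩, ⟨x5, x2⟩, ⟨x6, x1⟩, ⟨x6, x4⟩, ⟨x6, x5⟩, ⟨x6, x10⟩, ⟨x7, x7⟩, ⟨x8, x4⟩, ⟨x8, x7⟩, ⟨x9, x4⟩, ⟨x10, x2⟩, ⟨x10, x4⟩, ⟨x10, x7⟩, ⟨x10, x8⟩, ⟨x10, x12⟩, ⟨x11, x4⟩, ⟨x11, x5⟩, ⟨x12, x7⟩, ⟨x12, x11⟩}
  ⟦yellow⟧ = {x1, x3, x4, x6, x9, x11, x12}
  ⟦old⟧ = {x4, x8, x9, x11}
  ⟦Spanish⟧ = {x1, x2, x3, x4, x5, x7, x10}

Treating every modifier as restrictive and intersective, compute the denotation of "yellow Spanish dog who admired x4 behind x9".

⟦who admired x4⟧ = {x : ⟨x, x4⟩ ∈ ⟦admired⟧} = {x1, x2, x3, x4, x6, x8, x9, x10, x11}
⟦behind x9⟧ = {x : ⟨x, x9⟩ ∈ ⟦behind⟧} = {x1, x5, x6, x8, x10, x11}
⟦dog⟧ = {x1, x2, x4, x6, x7, x9}
… ∩ ⟦who admired x4⟧ = {x1, x2, x4, x6, x7, x9} ∩ {x1, x2, x3, x4, x6, x8, x9, x10, x11} = {x1, x2, x4, x6, x9}
… ∩ ⟦behind x9⟧ = {x1, x2, x4, x6, x9} ∩ {x1, x5, x6, x8, x10, x11} = {x1, x6}
… ∩ ⟦yellow⟧ = {x1, x6} ∩ {x1, x3, x4, x6, x9, x11, x12} = {x1, x6}
… ∩ ⟦Spanish⟧ = {x1, x6} ∩ {x1, x2, x3, x4, x5, x7, x10} = {x1}
So ⟦yellow Spanish dog who admired x4 behind x9⟧ = {x1}.

{x1}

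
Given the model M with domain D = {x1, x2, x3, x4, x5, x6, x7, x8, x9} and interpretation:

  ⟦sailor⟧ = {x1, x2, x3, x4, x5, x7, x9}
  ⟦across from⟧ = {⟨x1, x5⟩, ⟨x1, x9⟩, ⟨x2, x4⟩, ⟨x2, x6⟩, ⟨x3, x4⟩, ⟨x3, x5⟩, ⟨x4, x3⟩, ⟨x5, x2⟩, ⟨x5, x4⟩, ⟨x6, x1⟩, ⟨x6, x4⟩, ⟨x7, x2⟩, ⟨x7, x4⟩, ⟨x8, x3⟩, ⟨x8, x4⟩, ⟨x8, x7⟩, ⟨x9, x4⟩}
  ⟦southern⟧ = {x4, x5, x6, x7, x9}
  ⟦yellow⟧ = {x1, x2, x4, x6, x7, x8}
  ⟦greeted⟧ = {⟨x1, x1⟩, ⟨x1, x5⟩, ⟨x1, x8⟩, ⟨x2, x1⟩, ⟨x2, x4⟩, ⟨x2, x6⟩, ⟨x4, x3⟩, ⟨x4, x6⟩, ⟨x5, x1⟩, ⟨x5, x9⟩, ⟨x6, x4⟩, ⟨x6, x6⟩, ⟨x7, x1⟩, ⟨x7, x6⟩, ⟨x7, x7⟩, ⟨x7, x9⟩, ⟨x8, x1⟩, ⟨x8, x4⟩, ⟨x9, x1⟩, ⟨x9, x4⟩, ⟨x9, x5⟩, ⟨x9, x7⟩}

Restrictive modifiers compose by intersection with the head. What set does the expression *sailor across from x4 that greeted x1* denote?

⟦across from x4⟧ = {x : ⟨x, x4⟩ ∈ ⟦across from⟧} = {x2, x3, x5, x6, x7, x8, x9}
⟦that greeted x1⟧ = {x : ⟨x, x1⟩ ∈ ⟦greeted⟧} = {x1, x2, x5, x7, x8, x9}
⟦sailor⟧ = {x1, x2, x3, x4, x5, x7, x9}
… ∩ ⟦across from x4⟧ = {x1, x2, x3, x4, x5, x7, x9} ∩ {x2, x3, x5, x6, x7, x8, x9} = {x2, x3, x5, x7, x9}
… ∩ ⟦that greeted x1⟧ = {x2, x3, x5, x7, x9} ∩ {x1, x2, x5, x7, x8, x9} = {x2, x5, x7, x9}
So ⟦sailor across from x4 that greeted x1⟧ = {x2, x5, x7, x9}.

{x2, x5, x7, x9}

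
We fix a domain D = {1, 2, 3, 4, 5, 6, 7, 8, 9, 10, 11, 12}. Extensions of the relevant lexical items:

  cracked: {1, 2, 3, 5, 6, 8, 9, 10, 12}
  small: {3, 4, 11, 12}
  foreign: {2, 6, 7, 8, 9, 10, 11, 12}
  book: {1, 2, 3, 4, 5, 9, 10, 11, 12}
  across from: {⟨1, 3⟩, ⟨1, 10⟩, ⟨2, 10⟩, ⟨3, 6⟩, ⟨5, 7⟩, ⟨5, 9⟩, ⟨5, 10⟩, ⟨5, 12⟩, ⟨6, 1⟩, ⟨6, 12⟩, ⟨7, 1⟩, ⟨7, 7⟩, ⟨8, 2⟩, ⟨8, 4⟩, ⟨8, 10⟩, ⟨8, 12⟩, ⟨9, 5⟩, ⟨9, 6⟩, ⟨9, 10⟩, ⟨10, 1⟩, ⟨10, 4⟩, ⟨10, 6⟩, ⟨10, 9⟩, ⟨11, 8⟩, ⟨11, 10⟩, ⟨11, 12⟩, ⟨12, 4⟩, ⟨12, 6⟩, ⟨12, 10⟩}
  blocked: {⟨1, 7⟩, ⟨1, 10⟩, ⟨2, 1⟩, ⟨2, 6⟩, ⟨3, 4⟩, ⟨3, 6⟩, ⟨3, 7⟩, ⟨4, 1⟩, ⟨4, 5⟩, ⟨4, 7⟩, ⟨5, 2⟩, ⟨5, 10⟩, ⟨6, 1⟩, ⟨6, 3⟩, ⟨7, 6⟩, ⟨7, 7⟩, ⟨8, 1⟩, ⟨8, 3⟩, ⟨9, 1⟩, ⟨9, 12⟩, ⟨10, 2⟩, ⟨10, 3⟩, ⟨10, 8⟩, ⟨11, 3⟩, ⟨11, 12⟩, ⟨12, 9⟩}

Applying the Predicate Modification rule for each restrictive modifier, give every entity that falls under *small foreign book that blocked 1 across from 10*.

⟦that blocked 1⟧ = {x : ⟨x, 1⟩ ∈ ⟦blocked⟧} = {2, 4, 6, 8, 9}
⟦across from 10⟧ = {x : ⟨x, 10⟩ ∈ ⟦across from⟧} = {1, 2, 5, 8, 9, 11, 12}
⟦book⟧ = {1, 2, 3, 4, 5, 9, 10, 11, 12}
… ∩ ⟦that blocked 1⟧ = {1, 2, 3, 4, 5, 9, 10, 11, 12} ∩ {2, 4, 6, 8, 9} = {2, 4, 9}
… ∩ ⟦across from 10⟧ = {2, 4, 9} ∩ {1, 2, 5, 8, 9, 11, 12} = {2, 9}
… ∩ ⟦small⟧ = {2, 9} ∩ {3, 4, 11, 12} = ∅
… ∩ ⟦foreign⟧ = ∅ ∩ {2, 6, 7, 8, 9, 10, 11, 12} = ∅
So ⟦small foreign book that blocked 1 across from 10⟧ = ∅.

∅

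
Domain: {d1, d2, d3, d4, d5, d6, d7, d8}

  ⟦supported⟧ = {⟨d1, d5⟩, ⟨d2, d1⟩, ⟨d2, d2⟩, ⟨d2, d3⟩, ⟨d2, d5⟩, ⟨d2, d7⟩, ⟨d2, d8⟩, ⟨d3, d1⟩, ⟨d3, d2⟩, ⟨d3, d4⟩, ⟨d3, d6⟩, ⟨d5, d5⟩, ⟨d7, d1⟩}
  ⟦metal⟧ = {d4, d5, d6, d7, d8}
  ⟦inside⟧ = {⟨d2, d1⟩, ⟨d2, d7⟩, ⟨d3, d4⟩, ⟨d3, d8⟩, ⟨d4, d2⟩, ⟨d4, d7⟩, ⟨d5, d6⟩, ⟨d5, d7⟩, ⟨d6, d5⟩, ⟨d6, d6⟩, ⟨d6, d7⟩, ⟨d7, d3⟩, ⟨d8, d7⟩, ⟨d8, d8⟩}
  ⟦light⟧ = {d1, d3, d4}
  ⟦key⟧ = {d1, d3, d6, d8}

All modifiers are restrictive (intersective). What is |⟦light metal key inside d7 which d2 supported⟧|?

0

⟦inside d7⟧ = {x : ⟨x, d7⟩ ∈ ⟦inside⟧} = {d2, d4, d5, d6, d8}
⟦which d2 supported⟧ = {x : ⟨d2, x⟩ ∈ ⟦supported⟧} = {d1, d2, d3, d5, d7, d8}
⟦key⟧ = {d1, d3, d6, d8}
… ∩ ⟦inside d7⟧ = {d1, d3, d6, d8} ∩ {d2, d4, d5, d6, d8} = {d6, d8}
… ∩ ⟦which d2 supported⟧ = {d6, d8} ∩ {d1, d2, d3, d5, d7, d8} = {d8}
… ∩ ⟦light⟧ = {d8} ∩ {d1, d3, d4} = ∅
… ∩ ⟦metal⟧ = ∅ ∩ {d4, d5, d6, d7, d8} = ∅
⟦light metal key inside d7 which d2 supported⟧ = ∅, so the cardinality is 0.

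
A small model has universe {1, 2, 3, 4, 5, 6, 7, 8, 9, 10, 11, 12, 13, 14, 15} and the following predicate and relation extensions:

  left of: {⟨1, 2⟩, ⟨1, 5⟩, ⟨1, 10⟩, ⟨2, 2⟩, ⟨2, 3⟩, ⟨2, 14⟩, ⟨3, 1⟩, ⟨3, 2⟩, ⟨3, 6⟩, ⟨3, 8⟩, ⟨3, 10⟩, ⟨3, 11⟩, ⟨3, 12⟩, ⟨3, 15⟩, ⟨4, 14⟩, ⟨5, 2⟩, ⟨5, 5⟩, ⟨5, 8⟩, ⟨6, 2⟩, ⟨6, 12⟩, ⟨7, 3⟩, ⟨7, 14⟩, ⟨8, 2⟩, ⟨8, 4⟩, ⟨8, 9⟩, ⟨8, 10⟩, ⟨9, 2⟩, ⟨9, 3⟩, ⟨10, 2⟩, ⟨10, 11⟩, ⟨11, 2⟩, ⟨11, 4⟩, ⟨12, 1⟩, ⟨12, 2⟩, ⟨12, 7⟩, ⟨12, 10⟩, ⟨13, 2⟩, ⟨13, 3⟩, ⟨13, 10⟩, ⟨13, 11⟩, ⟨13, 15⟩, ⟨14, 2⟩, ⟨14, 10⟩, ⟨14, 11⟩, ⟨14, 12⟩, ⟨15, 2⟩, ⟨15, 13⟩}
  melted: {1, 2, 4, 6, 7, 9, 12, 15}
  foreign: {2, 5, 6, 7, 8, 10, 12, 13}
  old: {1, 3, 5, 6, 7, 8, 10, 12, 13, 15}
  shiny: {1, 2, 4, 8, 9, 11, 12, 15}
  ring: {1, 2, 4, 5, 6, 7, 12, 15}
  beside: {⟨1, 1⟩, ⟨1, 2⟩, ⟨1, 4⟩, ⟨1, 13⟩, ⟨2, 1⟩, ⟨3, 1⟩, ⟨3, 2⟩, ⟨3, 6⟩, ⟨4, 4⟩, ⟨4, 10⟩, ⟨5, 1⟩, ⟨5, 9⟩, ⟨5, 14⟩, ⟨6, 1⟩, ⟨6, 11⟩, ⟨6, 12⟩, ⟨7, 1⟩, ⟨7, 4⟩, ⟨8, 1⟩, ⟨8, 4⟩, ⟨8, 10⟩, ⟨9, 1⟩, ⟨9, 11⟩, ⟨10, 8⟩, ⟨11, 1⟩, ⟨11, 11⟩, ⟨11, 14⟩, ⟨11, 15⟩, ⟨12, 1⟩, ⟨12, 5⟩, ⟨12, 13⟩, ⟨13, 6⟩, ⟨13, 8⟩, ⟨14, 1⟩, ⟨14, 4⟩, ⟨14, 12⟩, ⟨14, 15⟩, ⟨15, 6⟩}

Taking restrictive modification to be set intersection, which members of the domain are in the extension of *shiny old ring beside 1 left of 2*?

⟦beside 1⟧ = {x : ⟨x, 1⟩ ∈ ⟦beside⟧} = {1, 2, 3, 5, 6, 7, 8, 9, 11, 12, 14}
⟦left of 2⟧ = {x : ⟨x, 2⟩ ∈ ⟦left of⟧} = {1, 2, 3, 5, 6, 8, 9, 10, 11, 12, 13, 14, 15}
⟦ring⟧ = {1, 2, 4, 5, 6, 7, 12, 15}
… ∩ ⟦beside 1⟧ = {1, 2, 4, 5, 6, 7, 12, 15} ∩ {1, 2, 3, 5, 6, 7, 8, 9, 11, 12, 14} = {1, 2, 5, 6, 7, 12}
… ∩ ⟦left of 2⟧ = {1, 2, 5, 6, 7, 12} ∩ {1, 2, 3, 5, 6, 8, 9, 10, 11, 12, 13, 14, 15} = {1, 2, 5, 6, 12}
… ∩ ⟦shiny⟧ = {1, 2, 5, 6, 12} ∩ {1, 2, 4, 8, 9, 11, 12, 15} = {1, 2, 12}
… ∩ ⟦old⟧ = {1, 2, 12} ∩ {1, 3, 5, 6, 7, 8, 10, 12, 13, 15} = {1, 12}
So ⟦shiny old ring beside 1 left of 2⟧ = {1, 12}.

{1, 12}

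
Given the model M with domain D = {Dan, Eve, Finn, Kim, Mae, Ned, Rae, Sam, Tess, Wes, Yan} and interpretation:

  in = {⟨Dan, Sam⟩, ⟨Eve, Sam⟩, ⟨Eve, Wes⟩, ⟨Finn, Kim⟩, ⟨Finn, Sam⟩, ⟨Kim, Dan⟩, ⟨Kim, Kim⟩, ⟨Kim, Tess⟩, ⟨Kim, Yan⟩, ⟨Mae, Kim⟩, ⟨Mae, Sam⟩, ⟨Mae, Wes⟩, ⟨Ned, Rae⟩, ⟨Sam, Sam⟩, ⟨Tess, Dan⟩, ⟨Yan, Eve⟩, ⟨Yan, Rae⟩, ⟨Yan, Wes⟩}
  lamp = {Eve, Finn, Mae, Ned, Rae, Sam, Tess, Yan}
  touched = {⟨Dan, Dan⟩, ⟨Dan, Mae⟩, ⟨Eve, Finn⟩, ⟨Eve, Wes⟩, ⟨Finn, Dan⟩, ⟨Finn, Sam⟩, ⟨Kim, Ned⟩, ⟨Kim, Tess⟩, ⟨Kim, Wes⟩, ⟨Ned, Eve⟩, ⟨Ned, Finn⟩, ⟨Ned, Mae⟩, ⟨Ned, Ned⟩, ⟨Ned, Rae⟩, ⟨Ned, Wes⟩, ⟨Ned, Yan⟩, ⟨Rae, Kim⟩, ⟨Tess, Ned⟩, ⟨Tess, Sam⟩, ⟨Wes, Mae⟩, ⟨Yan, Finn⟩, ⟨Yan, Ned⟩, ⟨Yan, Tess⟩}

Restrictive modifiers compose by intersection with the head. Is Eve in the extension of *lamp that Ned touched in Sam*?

⟦that Ned touched⟧ = {x : ⟨Ned, x⟩ ∈ ⟦touched⟧} = {Eve, Finn, Mae, Ned, Rae, Wes, Yan}
⟦in Sam⟧ = {x : ⟨x, Sam⟩ ∈ ⟦in⟧} = {Dan, Eve, Finn, Mae, Sam}
⟦lamp⟧ = {Eve, Finn, Mae, Ned, Rae, Sam, Tess, Yan}
… ∩ ⟦that Ned touched⟧ = {Eve, Finn, Mae, Ned, Rae, Sam, Tess, Yan} ∩ {Eve, Finn, Mae, Ned, Rae, Wes, Yan} = {Eve, Finn, Mae, Ned, Rae, Yan}
… ∩ ⟦in Sam⟧ = {Eve, Finn, Mae, Ned, Rae, Yan} ∩ {Dan, Eve, Finn, Mae, Sam} = {Eve, Finn, Mae}
⟦lamp that Ned touched in Sam⟧ = {Eve, Finn, Mae}; Eve ∈ this set.

yes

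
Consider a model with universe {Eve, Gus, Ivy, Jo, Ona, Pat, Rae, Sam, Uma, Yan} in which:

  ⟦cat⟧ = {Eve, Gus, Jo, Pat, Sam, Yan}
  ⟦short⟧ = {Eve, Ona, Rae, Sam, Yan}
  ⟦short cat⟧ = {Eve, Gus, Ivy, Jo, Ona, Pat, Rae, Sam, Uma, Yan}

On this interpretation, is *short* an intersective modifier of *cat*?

⟦short⟧ ∩ ⟦cat⟧ = {Eve, Ona, Rae, Sam, Yan} ∩ {Eve, Gus, Jo, Pat, Sam, Yan} = {Eve, Sam, Yan}
Observed ⟦short cat⟧ = {Eve, Gus, Ivy, Jo, Ona, Pat, Rae, Sam, Uma, Yan}.
These differ, so the modifier is not intersective in this model.

no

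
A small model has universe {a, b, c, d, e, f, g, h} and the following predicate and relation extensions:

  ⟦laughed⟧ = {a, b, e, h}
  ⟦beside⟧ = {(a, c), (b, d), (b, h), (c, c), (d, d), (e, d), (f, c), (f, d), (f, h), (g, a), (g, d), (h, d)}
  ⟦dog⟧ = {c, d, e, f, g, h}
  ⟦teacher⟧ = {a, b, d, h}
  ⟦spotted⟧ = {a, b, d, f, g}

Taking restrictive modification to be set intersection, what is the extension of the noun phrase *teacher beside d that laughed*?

{b, h}

⟦beside d⟧ = {x : ⟨x, d⟩ ∈ ⟦beside⟧} = {b, d, e, f, g, h}
⟦that laughed⟧ = ⟦laughed⟧ = {a, b, e, h}
⟦teacher⟧ = {a, b, d, h}
… ∩ ⟦beside d⟧ = {a, b, d, h} ∩ {b, d, e, f, g, h} = {b, d, h}
… ∩ ⟦that laughed⟧ = {b, d, h} ∩ {a, b, e, h} = {b, h}
So ⟦teacher beside d that laughed⟧ = {b, h}.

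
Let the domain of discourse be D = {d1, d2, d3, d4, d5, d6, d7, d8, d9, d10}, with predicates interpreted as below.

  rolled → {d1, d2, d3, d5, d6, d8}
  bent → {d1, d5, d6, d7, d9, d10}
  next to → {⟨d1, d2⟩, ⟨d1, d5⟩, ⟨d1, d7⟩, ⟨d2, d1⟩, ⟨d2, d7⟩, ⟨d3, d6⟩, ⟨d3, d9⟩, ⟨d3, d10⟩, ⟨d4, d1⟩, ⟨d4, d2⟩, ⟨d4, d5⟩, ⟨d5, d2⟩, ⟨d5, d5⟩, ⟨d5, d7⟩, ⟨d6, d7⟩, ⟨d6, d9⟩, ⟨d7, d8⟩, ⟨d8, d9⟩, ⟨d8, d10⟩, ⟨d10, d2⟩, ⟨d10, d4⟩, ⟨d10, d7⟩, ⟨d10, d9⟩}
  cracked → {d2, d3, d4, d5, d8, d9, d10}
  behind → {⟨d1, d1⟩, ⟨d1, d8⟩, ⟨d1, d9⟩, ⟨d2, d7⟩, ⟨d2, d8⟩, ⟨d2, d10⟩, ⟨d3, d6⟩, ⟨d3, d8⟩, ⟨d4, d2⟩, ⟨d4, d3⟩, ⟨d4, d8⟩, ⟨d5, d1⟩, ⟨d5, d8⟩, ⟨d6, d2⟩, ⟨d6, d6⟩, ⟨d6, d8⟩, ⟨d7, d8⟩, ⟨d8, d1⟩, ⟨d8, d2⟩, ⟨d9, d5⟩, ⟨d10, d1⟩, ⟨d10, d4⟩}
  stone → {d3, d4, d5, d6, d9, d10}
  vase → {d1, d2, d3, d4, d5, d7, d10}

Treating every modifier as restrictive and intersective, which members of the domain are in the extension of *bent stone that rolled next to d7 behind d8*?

⟦that rolled⟧ = ⟦rolled⟧ = {d1, d2, d3, d5, d6, d8}
⟦next to d7⟧ = {x : ⟨x, d7⟩ ∈ ⟦next to⟧} = {d1, d2, d5, d6, d10}
⟦behind d8⟧ = {x : ⟨x, d8⟩ ∈ ⟦behind⟧} = {d1, d2, d3, d4, d5, d6, d7}
⟦stone⟧ = {d3, d4, d5, d6, d9, d10}
… ∩ ⟦that rolled⟧ = {d3, d4, d5, d6, d9, d10} ∩ {d1, d2, d3, d5, d6, d8} = {d3, d5, d6}
… ∩ ⟦next to d7⟧ = {d3, d5, d6} ∩ {d1, d2, d5, d6, d10} = {d5, d6}
… ∩ ⟦behind d8⟧ = {d5, d6} ∩ {d1, d2, d3, d4, d5, d6, d7} = {d5, d6}
… ∩ ⟦bent⟧ = {d5, d6} ∩ {d1, d5, d6, d7, d9, d10} = {d5, d6}
So ⟦bent stone that rolled next to d7 behind d8⟧ = {d5, d6}.

{d5, d6}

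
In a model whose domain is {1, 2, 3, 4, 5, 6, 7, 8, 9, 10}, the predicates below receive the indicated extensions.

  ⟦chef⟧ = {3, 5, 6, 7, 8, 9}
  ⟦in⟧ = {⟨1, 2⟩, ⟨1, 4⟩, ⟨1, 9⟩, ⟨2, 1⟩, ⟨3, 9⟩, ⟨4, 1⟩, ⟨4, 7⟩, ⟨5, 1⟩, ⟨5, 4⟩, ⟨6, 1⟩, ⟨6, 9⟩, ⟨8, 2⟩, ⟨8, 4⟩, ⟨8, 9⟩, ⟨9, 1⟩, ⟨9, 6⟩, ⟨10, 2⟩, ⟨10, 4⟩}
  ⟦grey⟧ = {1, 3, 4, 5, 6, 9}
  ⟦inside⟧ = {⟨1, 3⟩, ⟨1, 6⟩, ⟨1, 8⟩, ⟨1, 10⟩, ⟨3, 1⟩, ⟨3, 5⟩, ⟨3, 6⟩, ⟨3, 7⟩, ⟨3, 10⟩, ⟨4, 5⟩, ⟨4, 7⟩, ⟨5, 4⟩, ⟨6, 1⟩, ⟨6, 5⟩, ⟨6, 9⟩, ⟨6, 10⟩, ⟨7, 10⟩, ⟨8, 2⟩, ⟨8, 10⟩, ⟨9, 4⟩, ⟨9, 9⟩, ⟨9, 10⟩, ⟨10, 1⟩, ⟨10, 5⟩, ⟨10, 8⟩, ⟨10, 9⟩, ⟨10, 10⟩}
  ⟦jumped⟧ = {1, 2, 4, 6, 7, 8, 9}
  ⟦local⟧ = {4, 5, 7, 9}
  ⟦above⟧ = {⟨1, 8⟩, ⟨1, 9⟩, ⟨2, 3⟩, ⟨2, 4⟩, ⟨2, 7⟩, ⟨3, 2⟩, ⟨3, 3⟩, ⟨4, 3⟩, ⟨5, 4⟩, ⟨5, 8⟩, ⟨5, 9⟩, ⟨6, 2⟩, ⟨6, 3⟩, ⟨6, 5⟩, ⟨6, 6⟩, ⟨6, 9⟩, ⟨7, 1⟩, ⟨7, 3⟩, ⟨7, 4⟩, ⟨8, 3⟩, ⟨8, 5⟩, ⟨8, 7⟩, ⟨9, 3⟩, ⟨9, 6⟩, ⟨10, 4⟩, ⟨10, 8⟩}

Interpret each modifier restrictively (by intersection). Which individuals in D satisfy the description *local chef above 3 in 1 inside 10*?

⟦above 3⟧ = {x : ⟨x, 3⟩ ∈ ⟦above⟧} = {2, 3, 4, 6, 7, 8, 9}
⟦in 1⟧ = {x : ⟨x, 1⟩ ∈ ⟦in⟧} = {2, 4, 5, 6, 9}
⟦inside 10⟧ = {x : ⟨x, 10⟩ ∈ ⟦inside⟧} = {1, 3, 6, 7, 8, 9, 10}
⟦chef⟧ = {3, 5, 6, 7, 8, 9}
… ∩ ⟦above 3⟧ = {3, 5, 6, 7, 8, 9} ∩ {2, 3, 4, 6, 7, 8, 9} = {3, 6, 7, 8, 9}
… ∩ ⟦in 1⟧ = {3, 6, 7, 8, 9} ∩ {2, 4, 5, 6, 9} = {6, 9}
… ∩ ⟦inside 10⟧ = {6, 9} ∩ {1, 3, 6, 7, 8, 9, 10} = {6, 9}
… ∩ ⟦local⟧ = {6, 9} ∩ {4, 5, 7, 9} = {9}
So ⟦local chef above 3 in 1 inside 10⟧ = {9}.

{9}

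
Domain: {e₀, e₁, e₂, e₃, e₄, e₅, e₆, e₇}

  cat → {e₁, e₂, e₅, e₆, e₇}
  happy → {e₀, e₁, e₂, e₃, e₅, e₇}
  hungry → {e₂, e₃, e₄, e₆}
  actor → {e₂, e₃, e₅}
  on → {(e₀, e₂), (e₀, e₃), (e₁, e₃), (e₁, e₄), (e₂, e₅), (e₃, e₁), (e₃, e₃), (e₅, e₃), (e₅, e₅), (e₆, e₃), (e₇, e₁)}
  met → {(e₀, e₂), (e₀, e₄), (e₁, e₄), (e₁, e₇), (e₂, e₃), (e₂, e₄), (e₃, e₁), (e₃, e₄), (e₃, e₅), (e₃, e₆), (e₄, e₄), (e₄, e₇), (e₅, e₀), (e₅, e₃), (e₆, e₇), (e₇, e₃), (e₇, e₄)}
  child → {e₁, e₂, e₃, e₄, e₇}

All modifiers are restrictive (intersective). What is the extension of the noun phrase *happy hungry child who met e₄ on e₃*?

{e₃}

⟦who met e₄⟧ = {x : ⟨x, e₄⟩ ∈ ⟦met⟧} = {e₀, e₁, e₂, e₃, e₄, e₇}
⟦on e₃⟧ = {x : ⟨x, e₃⟩ ∈ ⟦on⟧} = {e₀, e₁, e₃, e₅, e₆}
⟦child⟧ = {e₁, e₂, e₃, e₄, e₇}
… ∩ ⟦who met e₄⟧ = {e₁, e₂, e₃, e₄, e₇} ∩ {e₀, e₁, e₂, e₃, e₄, e₇} = {e₁, e₂, e₃, e₄, e₇}
… ∩ ⟦on e₃⟧ = {e₁, e₂, e₃, e₄, e₇} ∩ {e₀, e₁, e₃, e₅, e₆} = {e₁, e₃}
… ∩ ⟦happy⟧ = {e₁, e₃} ∩ {e₀, e₁, e₂, e₃, e₅, e₇} = {e₁, e₃}
… ∩ ⟦hungry⟧ = {e₁, e₃} ∩ {e₂, e₃, e₄, e₆} = {e₃}
So ⟦happy hungry child who met e₄ on e₃⟧ = {e₃}.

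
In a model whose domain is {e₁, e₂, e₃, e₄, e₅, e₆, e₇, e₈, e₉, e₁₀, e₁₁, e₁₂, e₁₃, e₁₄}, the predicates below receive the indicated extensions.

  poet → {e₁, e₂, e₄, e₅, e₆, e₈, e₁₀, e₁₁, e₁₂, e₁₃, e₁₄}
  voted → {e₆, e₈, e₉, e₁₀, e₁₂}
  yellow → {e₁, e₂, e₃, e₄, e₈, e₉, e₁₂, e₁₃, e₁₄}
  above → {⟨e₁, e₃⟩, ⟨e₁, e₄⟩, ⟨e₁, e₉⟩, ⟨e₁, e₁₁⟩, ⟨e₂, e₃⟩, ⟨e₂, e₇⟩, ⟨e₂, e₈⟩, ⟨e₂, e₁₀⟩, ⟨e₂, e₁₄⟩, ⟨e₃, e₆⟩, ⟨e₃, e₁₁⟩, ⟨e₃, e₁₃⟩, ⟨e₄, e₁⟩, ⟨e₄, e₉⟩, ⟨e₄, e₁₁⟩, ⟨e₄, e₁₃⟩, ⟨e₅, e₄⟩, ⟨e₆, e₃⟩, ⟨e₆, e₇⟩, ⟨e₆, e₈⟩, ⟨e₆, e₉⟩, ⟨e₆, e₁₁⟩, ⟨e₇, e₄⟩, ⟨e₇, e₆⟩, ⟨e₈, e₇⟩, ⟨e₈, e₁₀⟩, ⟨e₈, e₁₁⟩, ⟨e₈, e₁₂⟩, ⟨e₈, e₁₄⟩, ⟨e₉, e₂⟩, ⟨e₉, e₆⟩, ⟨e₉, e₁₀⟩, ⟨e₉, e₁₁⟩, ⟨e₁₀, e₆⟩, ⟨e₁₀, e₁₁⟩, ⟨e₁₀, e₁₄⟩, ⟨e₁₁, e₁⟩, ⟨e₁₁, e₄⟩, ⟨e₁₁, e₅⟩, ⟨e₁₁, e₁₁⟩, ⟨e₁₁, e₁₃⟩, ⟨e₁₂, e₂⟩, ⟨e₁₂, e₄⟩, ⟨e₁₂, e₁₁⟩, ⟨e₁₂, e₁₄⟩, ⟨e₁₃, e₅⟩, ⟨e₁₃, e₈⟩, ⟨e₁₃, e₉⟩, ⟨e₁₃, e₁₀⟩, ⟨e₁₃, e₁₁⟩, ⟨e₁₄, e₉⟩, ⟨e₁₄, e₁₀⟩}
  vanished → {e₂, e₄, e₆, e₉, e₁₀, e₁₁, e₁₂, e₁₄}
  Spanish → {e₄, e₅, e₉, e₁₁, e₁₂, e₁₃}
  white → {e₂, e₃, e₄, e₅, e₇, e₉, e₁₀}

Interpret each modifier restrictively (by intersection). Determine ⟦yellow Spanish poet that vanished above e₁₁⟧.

⟦that vanished⟧ = ⟦vanished⟧ = {e₂, e₄, e₆, e₉, e₁₀, e₁₁, e₁₂, e₁₄}
⟦above e₁₁⟧ = {x : ⟨x, e₁₁⟩ ∈ ⟦above⟧} = {e₁, e₃, e₄, e₆, e₈, e₉, e₁₀, e₁₁, e₁₂, e₁₃}
⟦poet⟧ = {e₁, e₂, e₄, e₅, e₆, e₈, e₁₀, e₁₁, e₁₂, e₁₃, e₁₄}
… ∩ ⟦that vanished⟧ = {e₁, e₂, e₄, e₅, e₆, e₈, e₁₀, e₁₁, e₁₂, e₁₃, e₁₄} ∩ {e₂, e₄, e₆, e₉, e₁₀, e₁₁, e₁₂, e₁₄} = {e₂, e₄, e₆, e₁₀, e₁₁, e₁₂, e₁₄}
… ∩ ⟦above e₁₁⟧ = {e₂, e₄, e₆, e₁₀, e₁₁, e₁₂, e₁₄} ∩ {e₁, e₃, e₄, e₆, e₈, e₉, e₁₀, e₁₁, e₁₂, e₁₃} = {e₄, e₆, e₁₀, e₁₁, e₁₂}
… ∩ ⟦yellow⟧ = {e₄, e₆, e₁₀, e₁₁, e₁₂} ∩ {e₁, e₂, e₃, e₄, e₈, e₉, e₁₂, e₁₃, e₁₄} = {e₄, e₁₂}
… ∩ ⟦Spanish⟧ = {e₄, e₁₂} ∩ {e₄, e₅, e₉, e₁₁, e₁₂, e₁₃} = {e₄, e₁₂}
So ⟦yellow Spanish poet that vanished above e₁₁⟧ = {e₄, e₁₂}.

{e₄, e₁₂}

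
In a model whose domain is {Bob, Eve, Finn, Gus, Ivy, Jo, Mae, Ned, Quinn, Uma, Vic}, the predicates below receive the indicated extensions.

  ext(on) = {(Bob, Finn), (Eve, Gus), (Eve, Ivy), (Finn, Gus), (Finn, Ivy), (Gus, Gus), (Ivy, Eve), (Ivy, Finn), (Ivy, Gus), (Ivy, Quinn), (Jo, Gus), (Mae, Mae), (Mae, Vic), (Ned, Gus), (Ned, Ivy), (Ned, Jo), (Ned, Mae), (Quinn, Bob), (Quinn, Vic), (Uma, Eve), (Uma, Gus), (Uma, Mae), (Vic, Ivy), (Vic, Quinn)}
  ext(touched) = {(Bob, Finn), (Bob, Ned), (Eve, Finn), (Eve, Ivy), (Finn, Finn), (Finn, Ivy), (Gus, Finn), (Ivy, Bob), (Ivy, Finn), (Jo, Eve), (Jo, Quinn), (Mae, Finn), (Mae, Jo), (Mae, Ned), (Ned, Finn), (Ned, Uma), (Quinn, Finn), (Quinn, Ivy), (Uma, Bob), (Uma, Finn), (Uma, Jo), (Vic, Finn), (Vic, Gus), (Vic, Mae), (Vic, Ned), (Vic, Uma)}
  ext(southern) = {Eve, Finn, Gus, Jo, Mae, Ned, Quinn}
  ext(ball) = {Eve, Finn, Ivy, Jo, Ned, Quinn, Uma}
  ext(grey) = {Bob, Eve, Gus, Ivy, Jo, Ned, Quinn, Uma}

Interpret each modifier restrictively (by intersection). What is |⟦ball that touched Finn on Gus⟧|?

5

⟦that touched Finn⟧ = {x : ⟨x, Finn⟩ ∈ ⟦touched⟧} = {Bob, Eve, Finn, Gus, Ivy, Mae, Ned, Quinn, Uma, Vic}
⟦on Gus⟧ = {x : ⟨x, Gus⟩ ∈ ⟦on⟧} = {Eve, Finn, Gus, Ivy, Jo, Ned, Uma}
⟦ball⟧ = {Eve, Finn, Ivy, Jo, Ned, Quinn, Uma}
… ∩ ⟦that touched Finn⟧ = {Eve, Finn, Ivy, Jo, Ned, Quinn, Uma} ∩ {Bob, Eve, Finn, Gus, Ivy, Mae, Ned, Quinn, Uma, Vic} = {Eve, Finn, Ivy, Ned, Quinn, Uma}
… ∩ ⟦on Gus⟧ = {Eve, Finn, Ivy, Ned, Quinn, Uma} ∩ {Eve, Finn, Gus, Ivy, Jo, Ned, Uma} = {Eve, Finn, Ivy, Ned, Uma}
⟦ball that touched Finn on Gus⟧ = {Eve, Finn, Ivy, Ned, Uma}, so the cardinality is 5.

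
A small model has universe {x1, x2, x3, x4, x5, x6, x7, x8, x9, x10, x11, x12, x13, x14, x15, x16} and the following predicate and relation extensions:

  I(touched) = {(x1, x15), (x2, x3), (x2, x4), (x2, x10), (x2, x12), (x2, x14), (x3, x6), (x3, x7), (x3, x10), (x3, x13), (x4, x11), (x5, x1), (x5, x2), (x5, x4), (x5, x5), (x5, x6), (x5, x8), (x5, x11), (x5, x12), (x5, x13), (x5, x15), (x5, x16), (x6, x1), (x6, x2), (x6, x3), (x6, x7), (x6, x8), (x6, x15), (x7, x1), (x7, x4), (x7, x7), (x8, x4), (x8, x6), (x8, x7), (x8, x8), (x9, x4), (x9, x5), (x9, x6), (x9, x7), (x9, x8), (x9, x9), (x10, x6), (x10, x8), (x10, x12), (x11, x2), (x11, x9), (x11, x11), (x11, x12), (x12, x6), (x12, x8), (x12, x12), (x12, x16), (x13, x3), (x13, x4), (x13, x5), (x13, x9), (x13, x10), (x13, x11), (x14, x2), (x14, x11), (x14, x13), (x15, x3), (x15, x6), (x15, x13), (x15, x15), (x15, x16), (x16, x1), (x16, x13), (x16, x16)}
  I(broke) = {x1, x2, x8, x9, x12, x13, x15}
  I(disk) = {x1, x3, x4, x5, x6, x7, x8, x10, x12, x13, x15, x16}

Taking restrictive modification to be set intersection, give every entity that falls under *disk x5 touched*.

{x1, x4, x5, x6, x8, x12, x13, x15, x16}

⟦x5 touched⟧ = {x : ⟨x5, x⟩ ∈ ⟦touched⟧} = {x1, x2, x4, x5, x6, x8, x11, x12, x13, x15, x16}
⟦disk⟧ = {x1, x3, x4, x5, x6, x7, x8, x10, x12, x13, x15, x16}
… ∩ ⟦x5 touched⟧ = {x1, x3, x4, x5, x6, x7, x8, x10, x12, x13, x15, x16} ∩ {x1, x2, x4, x5, x6, x8, x11, x12, x13, x15, x16} = {x1, x4, x5, x6, x8, x12, x13, x15, x16}
So ⟦disk x5 touched⟧ = {x1, x4, x5, x6, x8, x12, x13, x15, x16}.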